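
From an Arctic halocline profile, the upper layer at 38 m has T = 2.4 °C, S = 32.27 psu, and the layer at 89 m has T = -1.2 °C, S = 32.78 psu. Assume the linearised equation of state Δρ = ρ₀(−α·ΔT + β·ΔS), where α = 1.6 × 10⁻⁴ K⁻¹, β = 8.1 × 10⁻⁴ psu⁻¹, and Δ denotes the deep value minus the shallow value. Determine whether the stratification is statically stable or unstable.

stable

ΔT = -1.2 − 2.4 = -3.6 K and ΔS = 32.78 − 32.27 = +0.51 psu (deep − shallow).
−αΔT = 5.76 × 10⁻⁴; βΔS = 4.131 × 10⁻⁴; sum Δρ/ρ₀ = 9.891 × 10⁻⁴.
Δρ/ρ₀ > 0, so Δρ > 0: deeper water is denser → statically stable.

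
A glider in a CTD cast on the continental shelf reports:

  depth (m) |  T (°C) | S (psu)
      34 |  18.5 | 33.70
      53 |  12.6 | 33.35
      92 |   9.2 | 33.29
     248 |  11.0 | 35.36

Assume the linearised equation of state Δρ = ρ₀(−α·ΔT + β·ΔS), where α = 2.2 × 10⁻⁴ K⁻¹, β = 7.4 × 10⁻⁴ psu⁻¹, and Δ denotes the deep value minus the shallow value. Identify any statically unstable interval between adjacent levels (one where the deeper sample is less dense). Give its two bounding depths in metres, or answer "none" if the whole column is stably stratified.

Evaluate Δρ/ρ₀ = −αΔT + βΔS across each adjacent pair:
  34–53 m: −αΔT+βΔS = −(2.2 × 10⁻⁴)(-5.9)+(7.4 × 10⁻⁴)(-0.35) = 1.0 × 10⁻³ → stable
  53–92 m: −αΔT+βΔS = −(2.2 × 10⁻⁴)(-3.4)+(7.4 × 10⁻⁴)(-0.06) = 7.0 × 10⁻⁴ → stable
  92–248 m: −αΔT+βΔS = −(2.2 × 10⁻⁴)(+1.8)+(7.4 × 10⁻⁴)(+2.07) = 1.1 × 10⁻³ → stable
Every interval has Δρ > 0: the column is stably stratified throughout.

none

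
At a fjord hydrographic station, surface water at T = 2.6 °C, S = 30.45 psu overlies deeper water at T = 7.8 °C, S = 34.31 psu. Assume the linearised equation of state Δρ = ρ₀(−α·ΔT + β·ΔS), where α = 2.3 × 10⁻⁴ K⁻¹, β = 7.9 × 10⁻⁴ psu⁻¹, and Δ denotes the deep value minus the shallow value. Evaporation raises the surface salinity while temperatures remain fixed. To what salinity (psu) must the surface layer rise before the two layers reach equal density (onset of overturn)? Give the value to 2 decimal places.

32.80 psu

Neutral buoyancy requires −α(T_deep − T_surf) + β(S_deep − S_surf′) = 0.
S_surf′ = S_deep − (α/β)·ΔT = 34.31 − (2.3 × 10⁻⁴/7.9 × 10⁻⁴)·(+5.2) = 32.7961 psu.
Increase required: 32.7961 − 30.45 = 2.3461 psu.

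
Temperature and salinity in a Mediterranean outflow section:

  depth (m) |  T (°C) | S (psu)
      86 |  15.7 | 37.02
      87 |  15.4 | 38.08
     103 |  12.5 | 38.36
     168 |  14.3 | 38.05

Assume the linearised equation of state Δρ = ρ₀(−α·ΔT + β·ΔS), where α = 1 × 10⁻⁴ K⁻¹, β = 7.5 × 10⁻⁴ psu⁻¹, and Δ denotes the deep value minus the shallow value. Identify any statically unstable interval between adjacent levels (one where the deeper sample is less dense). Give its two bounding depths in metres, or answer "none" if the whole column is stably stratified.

Evaluate Δρ/ρ₀ = −αΔT + βΔS across each adjacent pair:
  86–87 m: −αΔT+βΔS = −(1 × 10⁻⁴)(-0.3)+(7.5 × 10⁻⁴)(+1.06) = 8.2 × 10⁻⁴ → stable
  87–103 m: −αΔT+βΔS = −(1 × 10⁻⁴)(-2.9)+(7.5 × 10⁻⁴)(+0.28) = 5.0 × 10⁻⁴ → stable
  103–168 m: −αΔT+βΔS = −(1 × 10⁻⁴)(+1.8)+(7.5 × 10⁻⁴)(-0.31) = -4.1 × 10⁻⁴ → UNSTABLE
The 103–168 m interval has Δρ < 0: lighter water underlies denser water.

103–168 m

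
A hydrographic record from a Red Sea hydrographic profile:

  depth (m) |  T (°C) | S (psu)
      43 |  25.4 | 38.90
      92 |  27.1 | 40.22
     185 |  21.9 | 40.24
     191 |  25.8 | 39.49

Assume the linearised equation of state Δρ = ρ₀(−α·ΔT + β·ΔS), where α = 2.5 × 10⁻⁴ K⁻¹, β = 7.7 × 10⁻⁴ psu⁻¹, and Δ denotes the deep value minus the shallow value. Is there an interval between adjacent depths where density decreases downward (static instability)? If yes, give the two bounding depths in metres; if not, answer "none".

Evaluate Δρ/ρ₀ = −αΔT + βΔS across each adjacent pair:
  43–92 m: −αΔT+βΔS = −(2.5 × 10⁻⁴)(+1.7)+(7.7 × 10⁻⁴)(+1.32) = 5.9 × 10⁻⁴ → stable
  92–185 m: −αΔT+βΔS = −(2.5 × 10⁻⁴)(-5.2)+(7.7 × 10⁻⁴)(+0.02) = 1.3 × 10⁻³ → stable
  185–191 m: −αΔT+βΔS = −(2.5 × 10⁻⁴)(+3.9)+(7.7 × 10⁻⁴)(-0.75) = -1.6 × 10⁻³ → UNSTABLE
The 185–191 m interval has Δρ < 0: lighter water underlies denser water.

185–191 m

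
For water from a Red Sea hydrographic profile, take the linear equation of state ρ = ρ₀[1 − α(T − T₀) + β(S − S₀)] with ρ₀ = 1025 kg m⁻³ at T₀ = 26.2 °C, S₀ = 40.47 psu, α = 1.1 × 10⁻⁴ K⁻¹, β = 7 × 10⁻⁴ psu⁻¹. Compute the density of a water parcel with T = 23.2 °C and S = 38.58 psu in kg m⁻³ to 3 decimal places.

1023.982 kg m⁻³

T − T₀ = -3.0 K, S − S₀ = -1.89 psu.
Bracket = 1 − α·(-3.0) + β·(-1.89) = 1 + (-9.93 × 10⁻⁴) = 0.9990070.
ρ = 1025 × 0.9990070 = 1023.982 kg m⁻³.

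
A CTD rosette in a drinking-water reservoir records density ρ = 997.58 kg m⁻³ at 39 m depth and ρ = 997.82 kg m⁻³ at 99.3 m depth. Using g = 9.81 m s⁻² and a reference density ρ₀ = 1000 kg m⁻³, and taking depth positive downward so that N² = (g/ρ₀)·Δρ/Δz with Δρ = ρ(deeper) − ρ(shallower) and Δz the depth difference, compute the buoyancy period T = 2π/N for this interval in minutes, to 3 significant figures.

16.8 min

Δρ = 997.82 − 997.58 = 0.24 kg m⁻³ over Δz = 99.3 − 39 = 60.3 m.
N² = (9.81/1000) × (0.24/60.3) = 3.9045 × 10⁻⁵ s⁻².
N = √(3.9045 × 10⁻⁵) = 6.2486 × 10⁻³ rad s⁻¹, so T = 2π/N = 1.0055 × 10³ s = 16.758 min ≈ 16.8 min.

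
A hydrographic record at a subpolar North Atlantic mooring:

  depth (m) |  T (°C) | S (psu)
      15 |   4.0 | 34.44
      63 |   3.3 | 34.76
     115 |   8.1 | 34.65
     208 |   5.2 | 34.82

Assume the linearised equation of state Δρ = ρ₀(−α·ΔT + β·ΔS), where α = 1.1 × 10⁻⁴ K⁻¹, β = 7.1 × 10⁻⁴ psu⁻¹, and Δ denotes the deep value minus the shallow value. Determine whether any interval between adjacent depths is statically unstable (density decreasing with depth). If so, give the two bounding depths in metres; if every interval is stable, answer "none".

63–115 m

Evaluate Δρ/ρ₀ = −αΔT + βΔS across each adjacent pair:
  15–63 m: −αΔT+βΔS = −(1.1 × 10⁻⁴)(-0.7)+(7.1 × 10⁻⁴)(+0.32) = 3.0 × 10⁻⁴ → stable
  63–115 m: −αΔT+βΔS = −(1.1 × 10⁻⁴)(+4.8)+(7.1 × 10⁻⁴)(-0.11) = -6.1 × 10⁻⁴ → UNSTABLE
  115–208 m: −αΔT+βΔS = −(1.1 × 10⁻⁴)(-2.9)+(7.1 × 10⁻⁴)(+0.17) = 4.4 × 10⁻⁴ → stable
The 63–115 m interval has Δρ < 0: lighter water underlies denser water.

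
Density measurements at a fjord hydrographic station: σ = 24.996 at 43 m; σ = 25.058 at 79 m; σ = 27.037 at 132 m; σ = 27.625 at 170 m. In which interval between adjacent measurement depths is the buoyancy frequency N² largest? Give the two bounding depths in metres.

79–132 m

Compute the density gradient over each adjacent pair:
  43–79 m: Δρ/Δz = 0.062/36 = 1.7 × 10⁻³ kg m⁻⁴
  79–132 m: Δρ/Δz = 1.979/53 = 0.037 kg m⁻⁴
  132–170 m: Δρ/Δz = 0.588/38 = 0.015 kg m⁻⁴
The largest gradient is in the 79–132 m interval — the pycnocline.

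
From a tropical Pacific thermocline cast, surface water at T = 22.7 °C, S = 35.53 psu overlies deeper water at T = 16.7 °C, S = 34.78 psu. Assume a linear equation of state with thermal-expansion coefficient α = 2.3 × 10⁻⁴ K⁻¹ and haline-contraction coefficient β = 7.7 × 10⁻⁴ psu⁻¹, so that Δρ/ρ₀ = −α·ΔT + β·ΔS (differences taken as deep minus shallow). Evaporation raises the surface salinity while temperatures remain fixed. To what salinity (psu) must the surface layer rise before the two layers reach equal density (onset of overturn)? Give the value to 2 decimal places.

Neutral buoyancy requires −α(T_deep − T_surf) + β(S_deep − S_surf′) = 0.
S_surf′ = S_deep − (α/β)·ΔT = 34.78 − (2.3 × 10⁻⁴/7.7 × 10⁻⁴)·(-6.0) = 36.5722 psu.
Increase required: 36.5722 − 35.53 = 1.0422 psu.

36.57 psu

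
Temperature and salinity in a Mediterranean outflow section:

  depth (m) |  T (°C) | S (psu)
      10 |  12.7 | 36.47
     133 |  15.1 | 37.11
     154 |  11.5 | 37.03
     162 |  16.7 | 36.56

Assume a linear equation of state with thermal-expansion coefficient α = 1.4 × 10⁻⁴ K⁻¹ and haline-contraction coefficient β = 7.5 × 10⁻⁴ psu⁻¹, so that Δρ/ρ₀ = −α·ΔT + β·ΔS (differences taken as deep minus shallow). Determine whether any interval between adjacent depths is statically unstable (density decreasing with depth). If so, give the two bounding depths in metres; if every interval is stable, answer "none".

Evaluate Δρ/ρ₀ = −αΔT + βΔS across each adjacent pair:
  10–133 m: −αΔT+βΔS = −(1.4 × 10⁻⁴)(+2.4)+(7.5 × 10⁻⁴)(+0.64) = 1.4 × 10⁻⁴ → stable
  133–154 m: −αΔT+βΔS = −(1.4 × 10⁻⁴)(-3.6)+(7.5 × 10⁻⁴)(-0.08) = 4.4 × 10⁻⁴ → stable
  154–162 m: −αΔT+βΔS = −(1.4 × 10⁻⁴)(+5.2)+(7.5 × 10⁻⁴)(-0.47) = -1.1 × 10⁻³ → UNSTABLE
The 154–162 m interval has Δρ < 0: lighter water underlies denser water.

154–162 m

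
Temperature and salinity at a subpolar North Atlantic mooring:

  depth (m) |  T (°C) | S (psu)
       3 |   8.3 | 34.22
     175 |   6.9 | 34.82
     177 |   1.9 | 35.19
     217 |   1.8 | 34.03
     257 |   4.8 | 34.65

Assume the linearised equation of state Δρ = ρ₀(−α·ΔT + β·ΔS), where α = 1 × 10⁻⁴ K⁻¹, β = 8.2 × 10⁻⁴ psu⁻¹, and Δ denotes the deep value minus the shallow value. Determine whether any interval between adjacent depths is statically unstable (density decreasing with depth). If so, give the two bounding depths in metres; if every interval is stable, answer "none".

Evaluate Δρ/ρ₀ = −αΔT + βΔS across each adjacent pair:
  3–175 m: −αΔT+βΔS = −(1 × 10⁻⁴)(-1.4)+(8.2 × 10⁻⁴)(+0.60) = 6.3 × 10⁻⁴ → stable
  175–177 m: −αΔT+βΔS = −(1 × 10⁻⁴)(-5.0)+(8.2 × 10⁻⁴)(+0.37) = 8.0 × 10⁻⁴ → stable
  177–217 m: −αΔT+βΔS = −(1 × 10⁻⁴)(-0.1)+(8.2 × 10⁻⁴)(-1.16) = -9.4 × 10⁻⁴ → UNSTABLE
  217–257 m: −αΔT+βΔS = −(1 × 10⁻⁴)(+3.0)+(8.2 × 10⁻⁴)(+0.62) = 2.1 × 10⁻⁴ → stable
The 177–217 m interval has Δρ < 0: lighter water underlies denser water.

177–217 m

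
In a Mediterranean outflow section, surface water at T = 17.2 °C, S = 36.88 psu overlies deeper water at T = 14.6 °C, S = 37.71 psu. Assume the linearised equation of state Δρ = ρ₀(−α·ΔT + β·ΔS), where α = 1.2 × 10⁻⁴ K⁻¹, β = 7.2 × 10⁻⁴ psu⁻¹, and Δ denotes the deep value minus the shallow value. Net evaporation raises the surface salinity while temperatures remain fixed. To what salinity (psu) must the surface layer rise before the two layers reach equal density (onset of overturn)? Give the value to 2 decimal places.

Neutral buoyancy requires −α(T_deep − T_surf) + β(S_deep − S_surf′) = 0.
S_surf′ = S_deep − (α/β)·ΔT = 37.71 − (1.2 × 10⁻⁴/7.2 × 10⁻⁴)·(-2.6) = 38.1433 psu.
Increase required: 38.1433 − 36.88 = 1.2633 psu.

38.14 psu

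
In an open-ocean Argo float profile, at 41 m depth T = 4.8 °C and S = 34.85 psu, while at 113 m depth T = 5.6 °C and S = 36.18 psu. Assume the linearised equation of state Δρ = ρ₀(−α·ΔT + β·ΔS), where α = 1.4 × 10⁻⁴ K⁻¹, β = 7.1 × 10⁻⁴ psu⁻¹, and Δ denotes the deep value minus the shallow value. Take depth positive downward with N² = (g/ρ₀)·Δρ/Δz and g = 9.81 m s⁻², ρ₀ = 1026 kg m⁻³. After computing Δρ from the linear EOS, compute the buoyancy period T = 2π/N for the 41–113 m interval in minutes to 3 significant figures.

9.83 min

ΔT = +0.8 K, ΔS = +1.33 psu (deep − shallow).
Δρ/ρ₀ = −αΔT + βΔS = -1.12 × 10⁻⁴ + 9.443 × 10⁻⁴ = 8.323 × 10⁻⁴, so Δρ ≈ 0.8539 kg m⁻³.
N² = (g/ρ₀)·Δρ/Δz = g·(Δρ/ρ₀)/Δz = 9.81 × 8.323 × 10⁻⁴ / 72 = 1.1340 × 10⁻⁴ s⁻².
N = √(1.1340 × 10⁻⁴) = 0.010649 rad s⁻¹ → T = 2π/N = 590.03 s = 9.8338 min ≈ 9.83 min.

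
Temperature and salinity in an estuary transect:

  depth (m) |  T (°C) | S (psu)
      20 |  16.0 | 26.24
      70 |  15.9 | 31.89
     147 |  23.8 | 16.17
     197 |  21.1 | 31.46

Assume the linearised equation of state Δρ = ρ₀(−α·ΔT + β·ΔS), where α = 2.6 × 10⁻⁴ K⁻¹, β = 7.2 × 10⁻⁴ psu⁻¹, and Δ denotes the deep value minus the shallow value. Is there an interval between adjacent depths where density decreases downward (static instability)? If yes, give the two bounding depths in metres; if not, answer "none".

70–147 m

Evaluate Δρ/ρ₀ = −αΔT + βΔS across each adjacent pair:
  20–70 m: −αΔT+βΔS = −(2.6 × 10⁻⁴)(-0.1)+(7.2 × 10⁻⁴)(+5.65) = 4.1 × 10⁻³ → stable
  70–147 m: −αΔT+βΔS = −(2.6 × 10⁻⁴)(+7.9)+(7.2 × 10⁻⁴)(-15.72) = -0.013 → UNSTABLE
  147–197 m: −αΔT+βΔS = −(2.6 × 10⁻⁴)(-2.7)+(7.2 × 10⁻⁴)(+15.29) = 0.012 → stable
The 70–147 m interval has Δρ < 0: lighter water underlies denser water.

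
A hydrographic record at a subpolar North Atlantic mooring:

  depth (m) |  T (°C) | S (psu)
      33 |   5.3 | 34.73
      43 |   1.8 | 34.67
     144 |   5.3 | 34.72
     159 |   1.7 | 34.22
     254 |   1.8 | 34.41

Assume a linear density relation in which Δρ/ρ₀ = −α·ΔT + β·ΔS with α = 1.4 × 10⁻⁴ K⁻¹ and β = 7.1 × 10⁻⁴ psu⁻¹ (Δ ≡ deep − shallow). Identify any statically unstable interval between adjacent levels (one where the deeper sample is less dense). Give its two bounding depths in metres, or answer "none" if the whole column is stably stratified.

Evaluate Δρ/ρ₀ = −αΔT + βΔS across each adjacent pair:
  33–43 m: −αΔT+βΔS = −(1.4 × 10⁻⁴)(-3.5)+(7.1 × 10⁻⁴)(-0.06) = 4.5 × 10⁻⁴ → stable
  43–144 m: −αΔT+βΔS = −(1.4 × 10⁻⁴)(+3.5)+(7.1 × 10⁻⁴)(+0.05) = -4.5 × 10⁻⁴ → UNSTABLE
  144–159 m: −αΔT+βΔS = −(1.4 × 10⁻⁴)(-3.6)+(7.1 × 10⁻⁴)(-0.50) = 1.5 × 10⁻⁴ → stable
  159–254 m: −αΔT+βΔS = −(1.4 × 10⁻⁴)(+0.1)+(7.1 × 10⁻⁴)(+0.19) = 1.2 × 10⁻⁴ → stable
The 43–144 m interval has Δρ < 0: lighter water underlies denser water.

43–144 m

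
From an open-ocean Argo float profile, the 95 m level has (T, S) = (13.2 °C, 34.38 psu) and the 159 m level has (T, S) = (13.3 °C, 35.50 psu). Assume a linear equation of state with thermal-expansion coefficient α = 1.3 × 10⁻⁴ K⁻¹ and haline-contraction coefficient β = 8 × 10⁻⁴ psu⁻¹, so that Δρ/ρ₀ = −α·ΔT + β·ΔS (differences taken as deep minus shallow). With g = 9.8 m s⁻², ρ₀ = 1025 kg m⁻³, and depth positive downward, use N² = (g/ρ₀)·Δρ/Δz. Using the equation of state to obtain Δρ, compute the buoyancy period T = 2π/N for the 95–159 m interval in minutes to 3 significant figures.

9.01 min

ΔT = +0.1 K, ΔS = +1.12 psu (deep − shallow).
Δρ/ρ₀ = −αΔT + βΔS = -1.30 × 10⁻⁵ + 8.96 × 10⁻⁴ = 8.83 × 10⁻⁴, so Δρ ≈ 0.9051 kg m⁻³.
N² = (g/ρ₀)·Δρ/Δz = g·(Δρ/ρ₀)/Δz = 9.8 × 8.83 × 10⁻⁴ / 64 = 1.3521 × 10⁻⁴ s⁻².
N = √(1.3521 × 10⁻⁴) = 0.011628 rad s⁻¹ → T = 2π/N = 540.35 s = 9.0058 min ≈ 9.01 min.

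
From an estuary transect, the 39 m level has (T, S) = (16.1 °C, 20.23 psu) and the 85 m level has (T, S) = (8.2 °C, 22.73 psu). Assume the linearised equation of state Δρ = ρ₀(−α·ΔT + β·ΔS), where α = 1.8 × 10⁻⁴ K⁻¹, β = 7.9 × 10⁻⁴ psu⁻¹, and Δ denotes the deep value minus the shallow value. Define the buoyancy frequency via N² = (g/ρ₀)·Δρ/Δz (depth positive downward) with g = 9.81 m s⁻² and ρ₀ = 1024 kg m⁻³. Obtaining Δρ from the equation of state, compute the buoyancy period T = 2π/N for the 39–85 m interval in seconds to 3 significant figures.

233 s

ΔT = -7.9 K, ΔS = +2.50 psu (deep − shallow).
Δρ/ρ₀ = −αΔT + βΔS = 1.422 × 10⁻³ + 1.975 × 10⁻³ = 3.397 × 10⁻³, so Δρ ≈ 3.479 kg m⁻³.
N² = (g/ρ₀)·Δρ/Δz = g·(Δρ/ρ₀)/Δz = 9.81 × 3.397 × 10⁻³ / 46 = 7.2445 × 10⁻⁴ s⁻².
N = √(7.2445 × 10⁻⁴) = 0.026916 rad s⁻¹ → T = 2π/N = 233.44 s ≈ 233 s.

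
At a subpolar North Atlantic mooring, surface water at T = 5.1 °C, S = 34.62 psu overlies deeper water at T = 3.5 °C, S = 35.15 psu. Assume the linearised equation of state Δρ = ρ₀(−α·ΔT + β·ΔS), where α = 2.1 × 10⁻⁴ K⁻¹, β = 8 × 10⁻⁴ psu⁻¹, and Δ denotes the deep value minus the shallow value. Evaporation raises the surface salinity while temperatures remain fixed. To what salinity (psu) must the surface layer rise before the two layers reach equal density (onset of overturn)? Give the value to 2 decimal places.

Neutral buoyancy requires −α(T_deep − T_surf) + β(S_deep − S_surf′) = 0.
S_surf′ = S_deep − (α/β)·ΔT = 35.15 − (2.1 × 10⁻⁴/8 × 10⁻⁴)·(-1.6) = 35.5700 psu.
Increase required: 35.5700 − 34.62 = 0.9500 psu.

35.57 psu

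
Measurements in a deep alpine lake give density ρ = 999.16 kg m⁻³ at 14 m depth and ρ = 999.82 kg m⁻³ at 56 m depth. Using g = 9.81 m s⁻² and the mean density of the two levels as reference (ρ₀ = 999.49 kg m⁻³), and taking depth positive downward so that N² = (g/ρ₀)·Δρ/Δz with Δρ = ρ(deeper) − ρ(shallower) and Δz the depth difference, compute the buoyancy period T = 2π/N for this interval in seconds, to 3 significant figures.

Δρ = 999.82 − 999.16 = 0.66 kg m⁻³ over Δz = 56 − 14 = 42 m.
N² = (9.81/999.49) × (0.66/42) = 1.5424 × 10⁻⁴ s⁻².
N = √(1.5424 × 10⁻⁴) = 0.012419 rad s⁻¹, so T = 2π/N = 505.93 s ≈ 506 s.

506 s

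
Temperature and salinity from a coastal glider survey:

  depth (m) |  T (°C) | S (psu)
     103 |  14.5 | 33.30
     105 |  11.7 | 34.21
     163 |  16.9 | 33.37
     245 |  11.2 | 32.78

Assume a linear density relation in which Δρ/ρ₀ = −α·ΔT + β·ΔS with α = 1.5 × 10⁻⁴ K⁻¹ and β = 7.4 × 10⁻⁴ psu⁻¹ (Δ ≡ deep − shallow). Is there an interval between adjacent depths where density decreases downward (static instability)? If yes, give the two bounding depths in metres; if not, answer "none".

Evaluate Δρ/ρ₀ = −αΔT + βΔS across each adjacent pair:
  103–105 m: −αΔT+βΔS = −(1.5 × 10⁻⁴)(-2.8)+(7.4 × 10⁻⁴)(+0.91) = 1.1 × 10⁻³ → stable
  105–163 m: −αΔT+βΔS = −(1.5 × 10⁻⁴)(+5.2)+(7.4 × 10⁻⁴)(-0.84) = -1.4 × 10⁻³ → UNSTABLE
  163–245 m: −αΔT+βΔS = −(1.5 × 10⁻⁴)(-5.7)+(7.4 × 10⁻⁴)(-0.59) = 4.2 × 10⁻⁴ → stable
The 105–163 m interval has Δρ < 0: lighter water underlies denser water.

105–163 m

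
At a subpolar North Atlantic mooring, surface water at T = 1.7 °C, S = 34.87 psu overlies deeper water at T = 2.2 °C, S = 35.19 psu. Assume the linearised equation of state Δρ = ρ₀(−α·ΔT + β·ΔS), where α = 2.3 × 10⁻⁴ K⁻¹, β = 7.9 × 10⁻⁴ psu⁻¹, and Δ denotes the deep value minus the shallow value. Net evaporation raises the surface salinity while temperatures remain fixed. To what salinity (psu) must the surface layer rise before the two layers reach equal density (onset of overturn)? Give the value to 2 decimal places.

Neutral buoyancy requires −α(T_deep − T_surf) + β(S_deep − S_surf′) = 0.
S_surf′ = S_deep − (α/β)·ΔT = 35.19 − (2.3 × 10⁻⁴/7.9 × 10⁻⁴)·(+0.5) = 35.0444 psu.
Increase required: 35.0444 − 34.87 = 0.1744 psu.

35.04 psu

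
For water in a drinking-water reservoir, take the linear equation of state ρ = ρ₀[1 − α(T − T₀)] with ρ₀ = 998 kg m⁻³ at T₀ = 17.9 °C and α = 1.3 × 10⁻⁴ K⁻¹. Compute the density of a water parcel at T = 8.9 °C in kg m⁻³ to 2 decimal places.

999.17 kg m⁻³

T − T₀ = -9.0 K.
Bracket = 1 − α·(-9.0) = 1 + (1.17 × 10⁻³) = 1.0011700.
ρ = 998 × 1.0011700 = 999.17 kg m⁻³.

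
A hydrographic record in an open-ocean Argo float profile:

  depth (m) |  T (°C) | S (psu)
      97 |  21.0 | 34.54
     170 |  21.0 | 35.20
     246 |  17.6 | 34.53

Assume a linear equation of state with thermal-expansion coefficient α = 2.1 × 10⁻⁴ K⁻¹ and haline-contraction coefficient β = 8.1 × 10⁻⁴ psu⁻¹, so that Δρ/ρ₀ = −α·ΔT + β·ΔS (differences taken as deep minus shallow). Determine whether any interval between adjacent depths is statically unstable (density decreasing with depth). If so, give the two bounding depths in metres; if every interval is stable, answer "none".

Evaluate Δρ/ρ₀ = −αΔT + βΔS across each adjacent pair:
  97–170 m: −αΔT+βΔS = −(2.1 × 10⁻⁴)(+0.0)+(8.1 × 10⁻⁴)(+0.66) = 5.3 × 10⁻⁴ → stable
  170–246 m: −αΔT+βΔS = −(2.1 × 10⁻⁴)(-3.4)+(8.1 × 10⁻⁴)(-0.67) = 1.7 × 10⁻⁴ → stable
Every interval has Δρ > 0: the column is stably stratified throughout.

none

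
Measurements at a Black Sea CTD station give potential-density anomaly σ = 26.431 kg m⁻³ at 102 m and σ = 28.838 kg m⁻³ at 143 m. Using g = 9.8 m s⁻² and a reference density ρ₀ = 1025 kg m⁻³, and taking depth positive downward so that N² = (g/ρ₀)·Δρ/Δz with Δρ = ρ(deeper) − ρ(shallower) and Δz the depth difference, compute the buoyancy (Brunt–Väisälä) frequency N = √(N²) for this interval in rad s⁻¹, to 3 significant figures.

Δρ = 1028.838 − 1026.431 = 2.407 kg m⁻³ over Δz = 143 − 102 = 41 m.
N² = (9.8/1025) × (2.407/41) = 5.6130 × 10⁻⁴ s⁻².
N = √(5.6130 × 10⁻⁴) = 0.023692 rad s⁻¹ ≈ 0.0237 rad s⁻¹.

0.0237 rad s⁻¹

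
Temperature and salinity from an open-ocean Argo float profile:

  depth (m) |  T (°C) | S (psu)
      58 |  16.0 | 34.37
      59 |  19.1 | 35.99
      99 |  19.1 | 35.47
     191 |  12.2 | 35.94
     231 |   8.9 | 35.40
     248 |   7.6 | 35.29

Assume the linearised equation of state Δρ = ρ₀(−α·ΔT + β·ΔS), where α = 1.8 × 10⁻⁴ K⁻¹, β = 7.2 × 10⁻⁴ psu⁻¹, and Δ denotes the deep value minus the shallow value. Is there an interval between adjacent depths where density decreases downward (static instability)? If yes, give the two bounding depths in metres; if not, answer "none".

Evaluate Δρ/ρ₀ = −αΔT + βΔS across each adjacent pair:
  58–59 m: −αΔT+βΔS = −(1.8 × 10⁻⁴)(+3.1)+(7.2 × 10⁻⁴)(+1.62) = 6.1 × 10⁻⁴ → stable
  59–99 m: −αΔT+βΔS = −(1.8 × 10⁻⁴)(+0.0)+(7.2 × 10⁻⁴)(-0.52) = -3.7 × 10⁻⁴ → UNSTABLE
  99–191 m: −αΔT+βΔS = −(1.8 × 10⁻⁴)(-6.9)+(7.2 × 10⁻⁴)(+0.47) = 1.6 × 10⁻³ → stable
  191–231 m: −αΔT+βΔS = −(1.8 × 10⁻⁴)(-3.3)+(7.2 × 10⁻⁴)(-0.54) = 2.1 × 10⁻⁴ → stable
  231–248 m: −αΔT+βΔS = −(1.8 × 10⁻⁴)(-1.3)+(7.2 × 10⁻⁴)(-0.11) = 1.5 × 10⁻⁴ → stable
The 59–99 m interval has Δρ < 0: lighter water underlies denser water.

59–99 m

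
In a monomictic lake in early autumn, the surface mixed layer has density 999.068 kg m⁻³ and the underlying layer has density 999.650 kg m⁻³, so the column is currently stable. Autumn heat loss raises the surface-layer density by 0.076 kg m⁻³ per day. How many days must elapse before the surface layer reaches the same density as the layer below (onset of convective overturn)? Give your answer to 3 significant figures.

Density deficit of the surface layer: 999.650 − 999.068 = 0.582 kg m⁻³.
Required change = 0.582 / 0.076 = 7.66 days.

7.66 days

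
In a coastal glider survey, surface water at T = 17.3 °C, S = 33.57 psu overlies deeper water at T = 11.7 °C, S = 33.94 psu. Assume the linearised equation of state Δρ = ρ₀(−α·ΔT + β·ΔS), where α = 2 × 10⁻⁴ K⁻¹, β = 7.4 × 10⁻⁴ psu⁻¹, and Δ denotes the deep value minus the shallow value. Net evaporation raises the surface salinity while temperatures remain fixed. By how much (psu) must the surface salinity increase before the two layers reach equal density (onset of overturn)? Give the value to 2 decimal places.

1.88 psu

Neutral buoyancy requires −α(T_deep − T_surf) + β(S_deep − S_surf′) = 0.
S_surf′ = S_deep − (α/β)·ΔT = 33.94 − (2 × 10⁻⁴/7.4 × 10⁻⁴)·(-5.6) = 35.4535 psu.
Increase required: 35.4535 − 33.57 = 1.8835 psu.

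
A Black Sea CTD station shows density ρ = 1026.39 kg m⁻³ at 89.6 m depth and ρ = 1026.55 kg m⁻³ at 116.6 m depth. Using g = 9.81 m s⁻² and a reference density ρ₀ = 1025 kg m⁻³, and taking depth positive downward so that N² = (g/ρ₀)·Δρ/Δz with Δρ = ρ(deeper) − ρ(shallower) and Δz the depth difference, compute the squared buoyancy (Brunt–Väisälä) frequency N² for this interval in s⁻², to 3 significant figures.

5.67 × 10⁻⁵ s⁻²

Δρ = 1026.55 − 1026.39 = 0.16 kg m⁻³ over Δz = 116.6 − 89.6 = 27 m.
N² = (9.81/1025) × (0.16/27) = 5.6715 × 10⁻⁵ s⁻² ≈ 5.67 × 10⁻⁵ s⁻².
N² > 0, so the interval is statically stable.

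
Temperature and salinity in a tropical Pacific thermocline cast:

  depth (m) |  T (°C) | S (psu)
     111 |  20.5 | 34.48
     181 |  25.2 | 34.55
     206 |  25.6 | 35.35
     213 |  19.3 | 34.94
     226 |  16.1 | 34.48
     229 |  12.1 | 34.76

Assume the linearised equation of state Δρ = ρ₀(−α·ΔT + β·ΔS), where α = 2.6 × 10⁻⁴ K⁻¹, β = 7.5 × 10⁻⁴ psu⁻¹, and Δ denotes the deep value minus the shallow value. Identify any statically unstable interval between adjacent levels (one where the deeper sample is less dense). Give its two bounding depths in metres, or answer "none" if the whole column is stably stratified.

Evaluate Δρ/ρ₀ = −αΔT + βΔS across each adjacent pair:
  111–181 m: −αΔT+βΔS = −(2.6 × 10⁻⁴)(+4.7)+(7.5 × 10⁻⁴)(+0.07) = -1.2 × 10⁻³ → UNSTABLE
  181–206 m: −αΔT+βΔS = −(2.6 × 10⁻⁴)(+0.4)+(7.5 × 10⁻⁴)(+0.80) = 5.0 × 10⁻⁴ → stable
  206–213 m: −αΔT+βΔS = −(2.6 × 10⁻⁴)(-6.3)+(7.5 × 10⁻⁴)(-0.41) = 1.3 × 10⁻³ → stable
  213–226 m: −αΔT+βΔS = −(2.6 × 10⁻⁴)(-3.2)+(7.5 × 10⁻⁴)(-0.46) = 4.9 × 10⁻⁴ → stable
  226–229 m: −αΔT+βΔS = −(2.6 × 10⁻⁴)(-4.0)+(7.5 × 10⁻⁴)(+0.28) = 1.3 × 10⁻³ → stable
The 111–181 m interval has Δρ < 0: lighter water underlies denser water.

111–181 m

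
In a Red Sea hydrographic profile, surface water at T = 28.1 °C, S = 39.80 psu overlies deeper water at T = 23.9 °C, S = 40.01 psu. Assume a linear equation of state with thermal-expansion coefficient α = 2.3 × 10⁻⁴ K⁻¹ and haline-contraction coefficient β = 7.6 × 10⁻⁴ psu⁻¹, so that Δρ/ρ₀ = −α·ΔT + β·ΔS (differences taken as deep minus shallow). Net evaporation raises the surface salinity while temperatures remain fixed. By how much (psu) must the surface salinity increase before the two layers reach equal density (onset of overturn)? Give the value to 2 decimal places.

1.48 psu

Neutral buoyancy requires −α(T_deep − T_surf) + β(S_deep − S_surf′) = 0.
S_surf′ = S_deep − (α/β)·ΔT = 40.01 − (2.3 × 10⁻⁴/7.6 × 10⁻⁴)·(-4.2) = 41.2811 psu.
Increase required: 41.2811 − 39.80 = 1.4811 psu.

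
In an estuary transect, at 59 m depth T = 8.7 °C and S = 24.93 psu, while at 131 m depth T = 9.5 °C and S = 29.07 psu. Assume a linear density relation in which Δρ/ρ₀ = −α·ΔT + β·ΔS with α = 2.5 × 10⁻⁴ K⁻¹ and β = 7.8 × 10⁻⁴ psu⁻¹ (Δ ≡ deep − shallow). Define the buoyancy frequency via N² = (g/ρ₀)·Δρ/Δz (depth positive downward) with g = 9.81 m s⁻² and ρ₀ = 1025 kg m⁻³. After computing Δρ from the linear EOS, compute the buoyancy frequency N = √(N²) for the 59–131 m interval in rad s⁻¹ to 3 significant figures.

0.0203 rad s⁻¹

ΔT = +0.8 K, ΔS = +4.14 psu (deep − shallow).
Δρ/ρ₀ = −αΔT + βΔS = -2.00 × 10⁻⁴ + 3.2292 × 10⁻³ = 3.0292 × 10⁻³, so Δρ ≈ 3.105 kg m⁻³.
N² = (g/ρ₀)·Δρ/Δz = g·(Δρ/ρ₀)/Δz = 9.81 × 3.0292 × 10⁻³ / 72 = 4.1273 × 10⁻⁴ s⁻².
N = √(4.1273 × 10⁻⁴) = 0.020316 rad s⁻¹ ≈ 0.0203 rad s⁻¹.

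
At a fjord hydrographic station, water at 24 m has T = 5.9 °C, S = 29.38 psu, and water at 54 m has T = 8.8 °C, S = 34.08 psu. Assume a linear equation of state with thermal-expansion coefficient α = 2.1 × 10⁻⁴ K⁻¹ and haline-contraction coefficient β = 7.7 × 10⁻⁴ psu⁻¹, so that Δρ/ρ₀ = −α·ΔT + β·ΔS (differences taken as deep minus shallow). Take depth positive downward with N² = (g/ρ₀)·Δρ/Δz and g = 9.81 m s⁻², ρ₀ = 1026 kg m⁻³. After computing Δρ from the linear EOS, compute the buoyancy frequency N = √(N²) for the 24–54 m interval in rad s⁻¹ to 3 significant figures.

ΔT = +2.9 K, ΔS = +4.70 psu (deep − shallow).
Δρ/ρ₀ = −αΔT + βΔS = -6.09 × 10⁻⁴ + 3.619 × 10⁻³ = 3.01 × 10⁻³, so Δρ ≈ 3.088 kg m⁻³.
N² = (g/ρ₀)·Δρ/Δz = g·(Δρ/ρ₀)/Δz = 9.81 × 3.01 × 10⁻³ / 30 = 9.8427 × 10⁻⁴ s⁻².
N = √(9.8427 × 10⁻⁴) = 0.031373 rad s⁻¹ ≈ 0.0314 rad s⁻¹.

0.0314 rad s⁻¹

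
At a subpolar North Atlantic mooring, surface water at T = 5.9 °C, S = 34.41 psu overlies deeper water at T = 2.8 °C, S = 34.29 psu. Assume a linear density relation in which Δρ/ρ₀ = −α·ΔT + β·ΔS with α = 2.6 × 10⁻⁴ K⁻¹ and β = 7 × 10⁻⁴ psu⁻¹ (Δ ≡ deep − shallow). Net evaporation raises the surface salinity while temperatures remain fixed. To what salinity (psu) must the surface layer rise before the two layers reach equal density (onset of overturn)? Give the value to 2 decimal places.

Neutral buoyancy requires −α(T_deep − T_surf) + β(S_deep − S_surf′) = 0.
S_surf′ = S_deep − (α/β)·ΔT = 34.29 − (2.6 × 10⁻⁴/7 × 10⁻⁴)·(-3.1) = 35.4414 psu.
Increase required: 35.4414 − 34.41 = 1.0314 psu.

35.44 psu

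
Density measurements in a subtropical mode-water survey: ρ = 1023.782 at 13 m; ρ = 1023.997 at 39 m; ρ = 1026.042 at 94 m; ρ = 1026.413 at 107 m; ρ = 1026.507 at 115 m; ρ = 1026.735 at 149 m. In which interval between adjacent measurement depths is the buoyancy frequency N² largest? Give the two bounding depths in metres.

39–94 m

Compute the density gradient over each adjacent pair:
  13–39 m: Δρ/Δz = 0.215/26 = 8.3 × 10⁻³ kg m⁻⁴
  39–94 m: Δρ/Δz = 2.045/55 = 0.037 kg m⁻⁴
  94–107 m: Δρ/Δz = 0.371/13 = 0.029 kg m⁻⁴
  107–115 m: Δρ/Δz = 0.094/8 = 0.012 kg m⁻⁴
  115–149 m: Δρ/Δz = 0.228/34 = 6.7 × 10⁻³ kg m⁻⁴
The largest gradient is in the 39–94 m interval — the pycnocline.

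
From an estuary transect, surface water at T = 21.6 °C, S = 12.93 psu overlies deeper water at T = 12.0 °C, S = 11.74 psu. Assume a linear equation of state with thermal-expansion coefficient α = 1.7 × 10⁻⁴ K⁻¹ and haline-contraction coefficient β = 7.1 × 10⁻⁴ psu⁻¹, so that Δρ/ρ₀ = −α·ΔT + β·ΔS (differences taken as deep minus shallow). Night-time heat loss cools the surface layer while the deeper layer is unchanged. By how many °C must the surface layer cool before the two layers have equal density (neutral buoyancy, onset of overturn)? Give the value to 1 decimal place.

Neutral buoyancy requires Δρ = 0, i.e. −α(T_deep − T_surf′) + β(S_deep − S_surf) = 0.
T_surf′ = T_deep − (β/α)·ΔS = 12.0 − (7.1 × 10⁻⁴/1.7 × 10⁻⁴)·(-1.19) = 16.970 °C.
Cooling required: 21.6 − (16.970) = 4.630 °C.

4.6 °C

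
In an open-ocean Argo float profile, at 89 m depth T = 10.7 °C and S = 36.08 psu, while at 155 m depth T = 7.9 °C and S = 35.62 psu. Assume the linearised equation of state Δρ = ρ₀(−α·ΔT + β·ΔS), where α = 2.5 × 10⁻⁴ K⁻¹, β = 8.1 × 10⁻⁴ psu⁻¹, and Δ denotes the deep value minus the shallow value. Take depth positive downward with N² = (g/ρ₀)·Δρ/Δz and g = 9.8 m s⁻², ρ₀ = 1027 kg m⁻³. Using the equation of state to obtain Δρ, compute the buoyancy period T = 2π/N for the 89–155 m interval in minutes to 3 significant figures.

ΔT = -2.8 K, ΔS = -0.46 psu (deep − shallow).
Δρ/ρ₀ = −αΔT + βΔS = 7.00 × 10⁻⁴ − 3.726 × 10⁻⁴ = 3.274 × 10⁻⁴, so Δρ ≈ 0.3362 kg m⁻³.
N² = (g/ρ₀)·Δρ/Δz = g·(Δρ/ρ₀)/Δz = 9.8 × 3.274 × 10⁻⁴ / 66 = 4.8614 × 10⁻⁵ s⁻².
N = √(4.8614 × 10⁻⁵) = 6.9724 × 10⁻³ rad s⁻¹ → T = 2π/N = 901.15 s = 15.019 min ≈ 15.0 min.

15.0 min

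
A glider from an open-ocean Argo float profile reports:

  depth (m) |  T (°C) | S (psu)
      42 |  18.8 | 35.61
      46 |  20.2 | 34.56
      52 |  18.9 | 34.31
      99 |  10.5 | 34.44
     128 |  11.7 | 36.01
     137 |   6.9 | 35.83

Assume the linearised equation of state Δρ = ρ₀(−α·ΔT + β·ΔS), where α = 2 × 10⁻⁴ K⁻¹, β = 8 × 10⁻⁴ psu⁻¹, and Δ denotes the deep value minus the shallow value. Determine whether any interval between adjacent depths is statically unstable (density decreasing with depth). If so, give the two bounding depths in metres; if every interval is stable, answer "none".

Evaluate Δρ/ρ₀ = −αΔT + βΔS across each adjacent pair:
  42–46 m: −αΔT+βΔS = −(2 × 10⁻⁴)(+1.4)+(8 × 10⁻⁴)(-1.05) = -1.1 × 10⁻³ → UNSTABLE
  46–52 m: −αΔT+βΔS = −(2 × 10⁻⁴)(-1.3)+(8 × 10⁻⁴)(-0.25) = 6.0 × 10⁻⁵ → stable
  52–99 m: −αΔT+βΔS = −(2 × 10⁻⁴)(-8.4)+(8 × 10⁻⁴)(+0.13) = 1.8 × 10⁻³ → stable
  99–128 m: −αΔT+βΔS = −(2 × 10⁻⁴)(+1.2)+(8 × 10⁻⁴)(+1.57) = 1.0 × 10⁻³ → stable
  128–137 m: −αΔT+βΔS = −(2 × 10⁻⁴)(-4.8)+(8 × 10⁻⁴)(-0.18) = 8.2 × 10⁻⁴ → stable
The 42–46 m interval has Δρ < 0: lighter water underlies denser water.

42–46 m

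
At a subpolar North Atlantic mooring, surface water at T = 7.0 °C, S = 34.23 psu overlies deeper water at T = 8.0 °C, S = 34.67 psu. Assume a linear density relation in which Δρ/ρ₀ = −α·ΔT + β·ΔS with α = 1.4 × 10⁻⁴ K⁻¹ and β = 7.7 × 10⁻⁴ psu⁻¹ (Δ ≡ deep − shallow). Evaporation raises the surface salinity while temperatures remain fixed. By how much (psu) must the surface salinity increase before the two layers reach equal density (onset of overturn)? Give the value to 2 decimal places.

0.26 psu

Neutral buoyancy requires −α(T_deep − T_surf) + β(S_deep − S_surf′) = 0.
S_surf′ = S_deep − (α/β)·ΔT = 34.67 − (1.4 × 10⁻⁴/7.7 × 10⁻⁴)·(+1.0) = 34.4882 psu.
Increase required: 34.4882 − 34.23 = 0.2582 psu.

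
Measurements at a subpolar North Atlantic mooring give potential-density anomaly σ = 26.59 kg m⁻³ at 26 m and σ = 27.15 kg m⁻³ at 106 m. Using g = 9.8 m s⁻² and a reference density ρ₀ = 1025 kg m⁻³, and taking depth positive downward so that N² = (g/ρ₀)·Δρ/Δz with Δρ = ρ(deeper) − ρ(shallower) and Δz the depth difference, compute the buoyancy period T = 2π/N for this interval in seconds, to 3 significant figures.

Δρ = 1027.15 − 1026.59 = 0.56 kg m⁻³ over Δz = 106 − 26 = 80 m.
N² = (9.8/1025) × (0.56/80) = 6.6927 × 10⁻⁵ s⁻².
N = √(6.6927 × 10⁻⁵) = 8.1809 × 10⁻³ rad s⁻¹, so T = 2π/N = 768.03 s ≈ 768 s.
A positive N² confirms static stability across the interval.

768 s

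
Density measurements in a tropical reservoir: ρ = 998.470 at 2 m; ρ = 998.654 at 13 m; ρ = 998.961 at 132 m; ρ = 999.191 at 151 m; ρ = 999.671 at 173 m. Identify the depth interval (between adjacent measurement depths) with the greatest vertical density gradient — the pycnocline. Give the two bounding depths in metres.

151–173 m

Compute the density gradient over each adjacent pair:
  2–13 m: Δρ/Δz = 0.184/11 = 0.017 kg m⁻⁴
  13–132 m: Δρ/Δz = 0.307/119 = 2.6 × 10⁻³ kg m⁻⁴
  132–151 m: Δρ/Δz = 0.230/19 = 0.012 kg m⁻⁴
  151–173 m: Δρ/Δz = 0.480/22 = 0.022 kg m⁻⁴
The largest gradient is in the 151–173 m interval — the pycnocline.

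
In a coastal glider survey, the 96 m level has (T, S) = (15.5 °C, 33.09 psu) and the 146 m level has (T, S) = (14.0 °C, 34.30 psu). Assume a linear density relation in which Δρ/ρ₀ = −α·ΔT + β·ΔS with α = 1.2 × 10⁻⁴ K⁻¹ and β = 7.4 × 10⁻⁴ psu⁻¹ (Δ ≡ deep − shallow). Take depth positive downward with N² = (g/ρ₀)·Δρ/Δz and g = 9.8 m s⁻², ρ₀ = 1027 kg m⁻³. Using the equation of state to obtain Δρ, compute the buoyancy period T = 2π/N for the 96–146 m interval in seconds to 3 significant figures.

ΔT = -1.5 K, ΔS = +1.21 psu (deep − shallow).
Δρ/ρ₀ = −αΔT + βΔS = 1.80 × 10⁻⁴ + 8.954 × 10⁻⁴ = 1.0754 × 10⁻³, so Δρ ≈ 1.104 kg m⁻³.
N² = (g/ρ₀)·Δρ/Δz = g·(Δρ/ρ₀)/Δz = 9.8 × 1.0754 × 10⁻³ / 50 = 2.1078 × 10⁻⁴ s⁻².
N = √(2.1078 × 10⁻⁴) = 0.014518 rad s⁻¹ → T = 2π/N = 432.79 s ≈ 433 s.

433 s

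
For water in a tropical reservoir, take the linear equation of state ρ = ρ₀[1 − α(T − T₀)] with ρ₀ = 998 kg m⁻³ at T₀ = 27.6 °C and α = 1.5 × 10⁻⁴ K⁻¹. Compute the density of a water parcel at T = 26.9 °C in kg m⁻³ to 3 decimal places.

T − T₀ = -0.7 K.
Bracket = 1 − α·(-0.7) = 1 + (1.05 × 10⁻⁴) = 1.0001050.
ρ = 998 × 1.0001050 = 998.105 kg m⁻³.

998.105 kg m⁻³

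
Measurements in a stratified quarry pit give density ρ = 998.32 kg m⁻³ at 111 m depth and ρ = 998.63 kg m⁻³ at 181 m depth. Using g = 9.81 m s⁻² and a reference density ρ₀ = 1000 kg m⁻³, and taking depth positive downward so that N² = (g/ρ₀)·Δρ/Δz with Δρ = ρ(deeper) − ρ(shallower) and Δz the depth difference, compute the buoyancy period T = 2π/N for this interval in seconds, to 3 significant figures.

953 s

Δρ = 998.63 − 998.32 = 0.31 kg m⁻³ over Δz = 181 − 111 = 70 m.
N² = (9.81/1000) × (0.31/70) = 4.3444 × 10⁻⁵ s⁻².
N = √(4.3444 × 10⁻⁵) = 6.5912 × 10⁻³ rad s⁻¹, so T = 2π/N = 953.27 s ≈ 953 s.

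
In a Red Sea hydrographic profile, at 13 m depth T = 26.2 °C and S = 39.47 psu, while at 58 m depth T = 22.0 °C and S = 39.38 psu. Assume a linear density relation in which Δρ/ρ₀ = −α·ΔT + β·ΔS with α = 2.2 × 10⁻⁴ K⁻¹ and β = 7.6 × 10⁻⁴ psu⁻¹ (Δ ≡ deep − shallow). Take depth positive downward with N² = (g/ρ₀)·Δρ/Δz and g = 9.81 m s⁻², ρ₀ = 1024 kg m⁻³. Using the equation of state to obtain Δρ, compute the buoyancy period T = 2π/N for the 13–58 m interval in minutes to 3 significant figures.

7.67 min

ΔT = -4.2 K, ΔS = -0.09 psu (deep − shallow).
Δρ/ρ₀ = −αΔT + βΔS = 9.24 × 10⁻⁴ − 6.84 × 10⁻⁵ = 8.556 × 10⁻⁴, so Δρ ≈ 0.8761 kg m⁻³.
N² = (g/ρ₀)·Δρ/Δz = g·(Δρ/ρ₀)/Δz = 9.81 × 8.556 × 10⁻⁴ / 45 = 1.8652 × 10⁻⁴ s⁻².
N = √(1.8652 × 10⁻⁴) = 0.013657 rad s⁻¹ → T = 2π/N = 460.07 s = 7.6678 min ≈ 7.67 min.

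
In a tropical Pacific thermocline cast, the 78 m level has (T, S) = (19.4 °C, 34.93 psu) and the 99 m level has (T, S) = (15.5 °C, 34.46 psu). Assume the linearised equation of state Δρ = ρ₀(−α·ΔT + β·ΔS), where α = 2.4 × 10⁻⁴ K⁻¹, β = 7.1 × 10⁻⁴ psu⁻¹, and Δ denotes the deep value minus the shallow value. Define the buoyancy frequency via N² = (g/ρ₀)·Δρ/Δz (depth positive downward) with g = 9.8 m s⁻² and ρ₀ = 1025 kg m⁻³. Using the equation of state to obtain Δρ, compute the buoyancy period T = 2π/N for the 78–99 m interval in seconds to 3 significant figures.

375 s

ΔT = -3.9 K, ΔS = -0.47 psu (deep − shallow).
Δρ/ρ₀ = −αΔT + βΔS = 9.36 × 10⁻⁴ − 3.337 × 10⁻⁴ = 6.023 × 10⁻⁴, so Δρ ≈ 0.6174 kg m⁻³.
N² = (g/ρ₀)·Δρ/Δz = g·(Δρ/ρ₀)/Δz = 9.8 × 6.023 × 10⁻⁴ / 21 = 2.8107 × 10⁻⁴ s⁻².
N = √(2.8107 × 10⁻⁴) = 0.016765 rad s⁻¹ → T = 2π/N = 374.78 s ≈ 375 s.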